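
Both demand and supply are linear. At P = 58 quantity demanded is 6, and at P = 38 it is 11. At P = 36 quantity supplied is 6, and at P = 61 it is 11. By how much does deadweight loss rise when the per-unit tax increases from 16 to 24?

Demand slope = (38 − 58)/(11 − 6) = −4, so P = 82 − 4Q.
Supply slope = (61 − 36)/(11 − 6) = 5, so P = 6 + 5Q.
Competitive equilibrium: 82 − 4Q = 6 + 5Q → Q* = 8.4444, P* = 48.2222.
For a per-unit tax t: ΔQ = t/9, so DWL = ½·t·(t/9) = t²/18.
At t = 16: DWL = 14.222. At t = 24: DWL = 32.
Increase = 32 − 14.222 = 17.78.

17.78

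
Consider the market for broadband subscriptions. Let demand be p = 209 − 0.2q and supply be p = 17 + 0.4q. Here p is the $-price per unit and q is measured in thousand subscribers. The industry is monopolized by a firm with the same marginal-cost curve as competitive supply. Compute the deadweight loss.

$1920 thousand

Competitive equilibrium: 209 − 0.2q = 17 + 0.4q → q* = 320, p* = 145.
Marginal revenue: MR = 209 − 0.4q. Set MR = MC: 209 − 0.4q = 17 + 0.4q → q_m = 240.
Price p_m = 209 − 0.2·240 = 161; MC(q_m) = 17 + 0.4·240 = 113.
Competitive q* = 320, so Δq = 80; wedge = 161 − 113 = 48.
Deadweight loss = ½ × 80 × 48 = $1920 thousand.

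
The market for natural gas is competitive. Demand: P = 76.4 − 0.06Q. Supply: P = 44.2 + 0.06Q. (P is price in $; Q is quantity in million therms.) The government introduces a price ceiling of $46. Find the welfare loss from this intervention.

$3408.17 million

Competitive equilibrium: 76.4 − 0.06Q = 44.2 + 0.06Q → Q* = 268.3333, P* = 60.3.
At the ceiling P = 46, quantity supplied = (46 − 44.2)/0.06 = 30.
Willingness to pay at Q' = 30: 76.4 − 0.06·30 = 74.6.
ΔQ = 268.3333 − 30 = 238.3333; wedge = 74.6 − 46 = 28.6.
Deadweight loss = ½ × 238.3333 × 28.6 = $3408.17 million.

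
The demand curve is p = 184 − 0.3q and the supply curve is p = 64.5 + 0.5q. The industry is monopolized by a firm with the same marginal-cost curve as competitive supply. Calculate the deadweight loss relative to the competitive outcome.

663.85

Competitive equilibrium: 184 − 0.3q = 64.5 + 0.5q → q* = 149.375, p* = 139.1875.
Marginal revenue: MR = 184 − 0.6q. Set MR = MC: 184 − 0.6q = 64.5 + 0.5q → q_m = 108.6364.
Price p_m = 184 − 0.3·108.6364 = 151.4091; MC(q_m) = 64.5 + 0.5·108.6364 = 118.8182.
Competitive q* = 149.375, so Δq = 40.7386; wedge = 151.4091 − 118.8182 = 32.5909.
DWL = ½ × 40.7386 × 32.5909 = 663.85.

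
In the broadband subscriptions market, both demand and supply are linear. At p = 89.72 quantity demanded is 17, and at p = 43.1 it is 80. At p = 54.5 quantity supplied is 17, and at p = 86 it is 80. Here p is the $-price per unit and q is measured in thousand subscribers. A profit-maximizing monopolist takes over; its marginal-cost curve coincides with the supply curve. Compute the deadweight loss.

$178.52 thousand

Demand slope = (43.1 − 89.72)/(80 − 17) = −0.74, so p = 102.3 − 0.74q.
Supply slope = (86 − 54.5)/(80 − 17) = 0.5, so p = 46 + 0.5q.
Competitive equilibrium: 102.3 − 0.74q = 46 + 0.5q → q* = 45.4032, p* = 68.7016.
Marginal revenue: MR = 102.3 − 1.48q. Set MR = MC: 102.3 − 1.48q = 46 + 0.5q → q_m = 28.4343.
Price p_m = 102.3 − 0.74·28.4343 = 81.2586; MC(q_m) = 46 + 0.5·28.4343 = 60.2172.
Competitive q* = 45.4032, so Δq = 16.9689; wedge = 81.2586 − 60.2172 = 21.0414.
DWL = ½ × 16.9689 × 21.0414 = $178.52 thousand.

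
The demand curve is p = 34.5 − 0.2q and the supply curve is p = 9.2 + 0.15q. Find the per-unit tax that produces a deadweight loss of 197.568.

11.76

Competitive equilibrium: 34.5 − 0.2q = 9.2 + 0.15q → q* = 72.2857, p* = 20.0429.
A tax t gives Δq = t/0.35 and wedge t, so DWL = t²/0.7.
t²/0.7 = 197.568 → t² = 138.2976 → t = 11.76.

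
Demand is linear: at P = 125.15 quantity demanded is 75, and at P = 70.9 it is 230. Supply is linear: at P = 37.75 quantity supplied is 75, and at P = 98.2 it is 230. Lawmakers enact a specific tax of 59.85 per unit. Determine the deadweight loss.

Demand slope = (70.9 − 125.15)/(230 − 75) = −0.35, so P = 151.4 − 0.35Q.
Supply slope = (98.2 − 37.75)/(230 − 75) = 0.39, so P = 8.5 + 0.39Q.
Competitive equilibrium: 151.4 − 0.35Q = 8.5 + 0.39Q → Q* = 193.1081, P* = 83.8122.
With the tax, the buyer price exceeds the seller price by 59.85: (151.4 − 0.35Q) − (8.5 + 0.39Q) = 59.85 → Q' = 112.2297.
ΔQ = 193.1081 − 112.2297 = 80.8784; the wedge equals the tax, 59.85.
DWL = ½ × 80.8784 × 59.85 = 2420.29.

2420.29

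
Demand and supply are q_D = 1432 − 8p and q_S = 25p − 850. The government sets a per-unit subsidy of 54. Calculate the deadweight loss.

In inverse form: demand p = 179 − 0.125q, supply p = 34 + 0.04q.
Competitive equilibrium: 179 − 0.125q = 34 + 0.04q → q* = 878.7879, p* = 69.1515.
The subsidy lowers effective supply by 54: p = 0.04q − 20.
New quantity: 179 − 0.125q = 0.04q − 20 → q' = 1206.0606.
Overproduction Δq = 1206.0606 − 878.7879 = 327.2727; wedge = subsidy = 54.
Deadweight loss = ½ × 327.2727 × 54 = 8836.36.

8836.36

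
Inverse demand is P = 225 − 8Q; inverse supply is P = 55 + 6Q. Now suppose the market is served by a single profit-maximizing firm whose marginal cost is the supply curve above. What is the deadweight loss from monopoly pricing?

Competitive equilibrium: 225 − 8Q = 55 + 6Q → Q* = 12.1429, P* = 127.8571.
Marginal revenue: MR = 225 − 16Q. Set MR = MC: 225 − 16Q = 55 + 6Q → Q_m = 7.7273.
Price P_m = 225 − 8·7.7273 = 163.1816; MC(Q_m) = 55 + 6·7.7273 = 101.3638.
Competitive Q* = 12.1429, so ΔQ = 4.4156; wedge = 163.1816 − 101.3638 = 61.8178.
Deadweight loss = ½ × 4.4156 × 61.8178 = 136.48.

136.48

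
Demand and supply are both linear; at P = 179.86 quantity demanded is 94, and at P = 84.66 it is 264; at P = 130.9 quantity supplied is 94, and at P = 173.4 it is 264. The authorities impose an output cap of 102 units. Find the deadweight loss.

Demand slope = (84.66 − 179.86)/(264 − 94) = −0.56, so P = 232.5 − 0.56Q.
Supply slope = (173.4 − 130.9)/(264 − 94) = 0.25, so P = 107.4 + 0.25Q.
Competitive equilibrium: 232.5 − 0.56Q = 107.4 + 0.25Q → Q* = 154.4444, P* = 146.0111.
At Q = 102: demand price = 232.5 − 0.56·102 = 175.38; supply price = 107.4 + 0.25·102 = 132.9.
ΔQ = 154.4444 − 102 = 52.4444; wedge = 175.38 − 132.9 = 42.48.
DWL = ½ × 52.4444 × 42.48 = 1113.92.

1113.92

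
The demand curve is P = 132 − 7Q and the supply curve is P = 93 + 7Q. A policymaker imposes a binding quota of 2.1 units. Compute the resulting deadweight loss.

Competitive equilibrium: 132 − 7Q = 93 + 7Q → Q* = 2.7857, P* = 112.5.
At Q = 2.1: demand price = 132 − 7·2.1 = 117.3; supply price = 93 + 7·2.1 = 107.7.
ΔQ = 2.7857 − 2.1 = 0.6857; wedge = 117.3 − 107.7 = 9.6.
DWL = ½ × 0.6857 × 9.6 = 3.29.

3.29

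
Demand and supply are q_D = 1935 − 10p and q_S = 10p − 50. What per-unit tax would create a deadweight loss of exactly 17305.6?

In inverse form: demand p = 193.5 − 0.1q, supply p = 5 + 0.1q.
Competitive equilibrium: 193.5 − 0.1q = 5 + 0.1q → q* = 942.5, p* = 99.25.
A tax t gives Δq = t/0.2 and wedge t, so DWL = t²/0.4.
t²/0.4 = 17305.6 → t² = 6922.24 → t = 83.2.

83.2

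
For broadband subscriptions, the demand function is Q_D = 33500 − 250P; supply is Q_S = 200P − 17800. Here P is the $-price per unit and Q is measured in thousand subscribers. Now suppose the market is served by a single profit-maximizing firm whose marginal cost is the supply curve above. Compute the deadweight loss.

In inverse form: demand P = 134 − 0.004Q, supply P = 89 + 0.005Q.
Competitive equilibrium: 134 − 0.004Q = 89 + 0.005Q → Q* = 5000, P* = 114.
Marginal revenue: MR = 134 − 0.008Q. Set MR = MC: 134 − 0.008Q = 89 + 0.005Q → Q_m = 3461.53846.
Price P_m = 134 − 0.004·3461.53846 = 120.15385; MC(Q_m) = 89 + 0.005·3461.53846 = 106.30769.
Competitive Q* = 5000, so ΔQ = 1538.46154; wedge = 120.15385 − 106.30769 = 13.84616.
Deadweight loss = ½ × 1538.46154 × 13.84616 = $10650.89 thousand.

$10650.89 thousand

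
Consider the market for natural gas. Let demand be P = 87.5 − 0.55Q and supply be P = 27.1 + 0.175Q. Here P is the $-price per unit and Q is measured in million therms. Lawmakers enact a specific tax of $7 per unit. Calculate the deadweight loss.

$33.79 million

Competitive equilibrium: 87.5 − 0.55Q = 27.1 + 0.175Q → Q* = 83.3103, P* = 41.6793.
With the tax, the buyer price exceeds the seller price by 7: (87.5 − 0.55Q) − (27.1 + 0.175Q) = 7 → Q' = 73.6552.
ΔQ = 83.3103 − 73.6552 = 9.6551; the wedge equals the tax, 7.
DWL = ½ × 9.6551 × 7 = $33.79 million.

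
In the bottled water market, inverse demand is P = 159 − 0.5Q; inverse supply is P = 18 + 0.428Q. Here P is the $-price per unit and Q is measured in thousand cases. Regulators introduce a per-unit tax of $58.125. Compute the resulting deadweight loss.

Competitive equilibrium: 159 − 0.5Q = 18 + 0.428Q → Q* = 151.9397, P* = 83.0302.
With the tax, the buyer price exceeds the seller price by 58.125: (159 − 0.5Q) − (18 + 0.428Q) = 58.125 → Q' = 89.305.
ΔQ = 151.9397 − 89.305 = 62.6347; the wedge equals the tax, 58.125.
The triangle = ½ × 62.6347 × 58.125 = $1820.32 thousand.

$1820.32 thousand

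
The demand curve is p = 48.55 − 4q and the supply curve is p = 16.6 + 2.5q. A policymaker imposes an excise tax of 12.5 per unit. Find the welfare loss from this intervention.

12.02

Competitive equilibrium: 48.55 − 4q = 16.6 + 2.5q → q* = 4.9154, p* = 28.8885.
With the tax, the buyer price exceeds the seller price by 12.5: (48.55 − 4q) − (16.6 + 2.5q) = 12.5 → q' = 2.9923.
Δq = 4.9154 − 2.9923 = 1.9231; the wedge equals the tax, 12.5.
Welfare loss = ½ × 1.9231 × 12.5 = 12.02.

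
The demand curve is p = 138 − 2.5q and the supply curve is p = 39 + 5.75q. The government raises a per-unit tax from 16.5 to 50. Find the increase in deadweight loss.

Competitive equilibrium: 138 − 2.5q = 39 + 5.75q → q* = 12, p* = 108.
For a per-unit tax t: Δq = t/8.25, so DWL = ½·t·(t/8.25) = t²/16.5.
At t = 16.5: DWL = 16.5. At t = 50: DWL = 151.515.
Increase = 151.515 − 16.5 = 135.02.

135.02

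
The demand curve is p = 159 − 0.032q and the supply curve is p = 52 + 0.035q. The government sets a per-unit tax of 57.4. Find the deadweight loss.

24587.76

Competitive equilibrium: 159 − 0.032q = 52 + 0.035q → q* = 1597.0149, p* = 107.8955.
With the tax, the buyer price exceeds the seller price by 57.4: (159 − 0.032q) − (52 + 0.035q) = 57.4 → q' = 740.2985.
Δq = 1597.0149 − 740.2985 = 856.7164; the wedge equals the tax, 57.4.
The triangle = ½ × 856.7164 × 57.4 = 24587.76.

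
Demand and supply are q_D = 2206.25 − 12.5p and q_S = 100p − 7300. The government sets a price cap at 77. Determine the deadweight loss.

In inverse form: demand p = 176.5 − 0.08q, supply p = 73 + 0.01q.
Competitive equilibrium: 176.5 − 0.08q = 73 + 0.01q → q* = 1150, p* = 84.5.
At the ceiling p = 77, quantity supplied = (77 − 73)/0.01 = 400.
Willingness to pay at q' = 400: 176.5 − 0.08·400 = 144.5.
Δq = 1150 − 400 = 750; wedge = 144.5 − 77 = 67.5.
The triangle = ½ × 750 × 67.5 = 25312.50.

25312.50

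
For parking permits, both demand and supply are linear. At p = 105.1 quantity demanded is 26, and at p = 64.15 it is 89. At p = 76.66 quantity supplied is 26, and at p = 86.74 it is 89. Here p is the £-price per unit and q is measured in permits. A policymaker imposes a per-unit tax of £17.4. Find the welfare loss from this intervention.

£186.89

Demand slope = (64.15 − 105.1)/(89 − 26) = −0.65, so p = 122 − 0.65q.
Supply slope = (86.74 − 76.66)/(89 − 26) = 0.16, so p = 72.5 + 0.16q.
Competitive equilibrium: 122 − 0.65q = 72.5 + 0.16q → q* = 61.1111, p* = 82.2778.
With the tax, the buyer price exceeds the seller price by 17.4: (122 − 0.65q) − (72.5 + 0.16q) = 17.4 → q' = 39.6296.
Δq = 61.1111 − 39.6296 = 21.4815; the wedge equals the tax, 17.4.
The triangle = ½ × 21.4815 × 17.4 = £186.89.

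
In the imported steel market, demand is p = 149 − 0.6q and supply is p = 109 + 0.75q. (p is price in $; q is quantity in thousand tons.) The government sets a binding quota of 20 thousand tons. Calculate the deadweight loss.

Competitive equilibrium: 149 − 0.6q = 109 + 0.75q → q* = 29.6296, p* = 131.2222.
At q = 20: demand price = 149 − 0.6·20 = 137; supply price = 109 + 0.75·20 = 124.
Δq = 29.6296 − 20 = 9.6296; wedge = 137 − 124 = 13.
Deadweight loss = ½ × 9.6296 × 13 = $62.59 thousand.

$62.59 thousand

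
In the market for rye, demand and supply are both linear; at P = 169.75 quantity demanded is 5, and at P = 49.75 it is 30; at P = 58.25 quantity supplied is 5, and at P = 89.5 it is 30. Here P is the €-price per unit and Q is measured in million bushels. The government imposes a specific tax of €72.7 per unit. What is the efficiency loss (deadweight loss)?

Demand slope = (49.75 − 169.75)/(30 − 5) = −4.8, so P = 193.75 − 4.8Q.
Supply slope = (89.5 − 58.25)/(30 − 5) = 1.25, so P = 52 + 1.25Q.
Competitive equilibrium: 193.75 − 4.8Q = 52 + 1.25Q → Q* = 23.4298, P* = 81.2872.
With the tax, the buyer price exceeds the seller price by 72.7: (193.75 − 4.8Q) − (52 + 1.25Q) = 72.7 → Q' = 11.4132.
ΔQ = 23.4298 − 11.4132 = 12.0166; the wedge equals the tax, 72.7.
Welfare loss = ½ × 12.0166 × 72.7 = €436.80 million.

€436.80 million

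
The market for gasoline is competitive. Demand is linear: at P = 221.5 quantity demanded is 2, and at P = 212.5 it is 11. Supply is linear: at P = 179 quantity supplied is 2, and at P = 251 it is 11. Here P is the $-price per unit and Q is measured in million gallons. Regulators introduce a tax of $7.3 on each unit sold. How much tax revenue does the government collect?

Demand slope = (212.5 − 221.5)/(11 − 2) = −1, so P = 223.5 − Q.
Supply slope = (251 − 179)/(11 − 2) = 8, so P = 163 + 8Q.
Competitive equilibrium: 223.5 − Q = 163 + 8Q → Q* = 6.7222, P* = 216.7778.
With the tax, the buyer price exceeds the seller price by 7.3: (223.5 − Q) − (163 + 8Q) = 7.3 → Q' = 5.9111.
Tax revenue = 7.3 × 5.9111 = $43.15 million.

$43.15 million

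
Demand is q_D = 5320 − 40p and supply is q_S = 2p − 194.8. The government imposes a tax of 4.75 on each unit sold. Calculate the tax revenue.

In inverse form: demand p = 133 − 0.025q, supply p = 97.4 + 0.5q.
Competitive equilibrium: 133 − 0.025q = 97.4 + 0.5q → q* = 67.8095, p* = 131.3048.
With the tax, the buyer price exceeds the seller price by 4.75: (133 − 0.025q) − (97.4 + 0.5q) = 4.75 → q' = 58.7619.
Tax revenue = 4.75 × 58.7619 = 279.12.

279.12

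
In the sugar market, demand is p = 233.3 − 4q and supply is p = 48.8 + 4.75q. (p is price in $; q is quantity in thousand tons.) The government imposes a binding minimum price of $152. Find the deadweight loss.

Competitive equilibrium: 233.3 − 4q = 48.8 + 4.75q → q* = 21.0857, p* = 148.9571.
At the floor p = 152, quantity demanded = (233.3 − 152)/4 = 20.325.
Sellers' marginal cost at q' = 20.325: 48.8 + 4.75·20.325 = 145.3438.
Δq = 21.0857 − 20.325 = 0.7607; wedge = 152 − 145.3438 = 6.6562.
Deadweight loss = ½ × 0.7607 × 6.6562 = $2.53 thousand.

$2.53 thousand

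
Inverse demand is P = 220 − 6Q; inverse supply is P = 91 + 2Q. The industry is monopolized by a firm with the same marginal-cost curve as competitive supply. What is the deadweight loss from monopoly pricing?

Competitive equilibrium: 220 − 6Q = 91 + 2Q → Q* = 16.125, P* = 123.25.
Marginal revenue: MR = 220 − 12Q. Set MR = MC: 220 − 12Q = 91 + 2Q → Q_m = 9.2143.
Price P_m = 220 − 6·9.2143 = 164.7142; MC(Q_m) = 91 + 2·9.2143 = 109.4286.
Competitive Q* = 16.125, so ΔQ = 6.9107; wedge = 164.7142 − 109.4286 = 55.2856.
The triangle = ½ × 6.9107 × 55.2856 = 191.03.

191.03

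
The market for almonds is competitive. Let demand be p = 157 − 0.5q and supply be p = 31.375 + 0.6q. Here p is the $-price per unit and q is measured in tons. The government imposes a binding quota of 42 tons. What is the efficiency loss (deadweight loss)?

$2867.42

Competitive equilibrium: 157 − 0.5q = 31.375 + 0.6q → q* = 114.2045, p* = 99.8977.
At q = 42: demand price = 157 − 0.5·42 = 136; supply price = 31.375 + 0.6·42 = 56.575.
Δq = 114.2045 − 42 = 72.2045; wedge = 136 − 56.575 = 79.425.
DWL = ½ × 72.2045 × 79.425 = $2867.42.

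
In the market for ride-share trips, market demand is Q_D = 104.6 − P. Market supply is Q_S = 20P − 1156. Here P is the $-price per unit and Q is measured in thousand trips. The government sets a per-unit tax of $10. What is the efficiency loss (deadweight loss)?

$47.62 thousand

In inverse form: demand P = 104.6 − Q, supply P = 57.8 + 0.05Q.
Competitive equilibrium: 104.6 − Q = 57.8 + 0.05Q → Q* = 44.5714, P* = 60.0286.
With the tax, the buyer price exceeds the seller price by 10: (104.6 − Q) − (57.8 + 0.05Q) = 10 → Q' = 35.0476.
ΔQ = 44.5714 − 35.0476 = 9.5238; the wedge equals the tax, 10.
The triangle = ½ × 9.5238 × 10 = $47.62 thousand.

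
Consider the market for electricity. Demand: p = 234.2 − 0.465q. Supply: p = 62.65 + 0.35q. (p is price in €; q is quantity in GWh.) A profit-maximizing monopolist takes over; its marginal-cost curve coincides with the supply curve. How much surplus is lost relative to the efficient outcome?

€2382.76

Competitive equilibrium: 234.2 − 0.465q = 62.65 + 0.35q → q* = 210.4908, p* = 136.3218.
Marginal revenue: MR = 234.2 − 0.93q. Set MR = MC: 234.2 − 0.93q = 62.65 + 0.35q → q_m = 134.0234.
Price p_m = 234.2 − 0.465·134.0234 = 171.8791; MC(q_m) = 62.65 + 0.35·134.0234 = 109.5582.
Competitive q* = 210.4908, so Δq = 76.4674; wedge = 171.8791 − 109.5582 = 62.3209.
The triangle = ½ × 76.4674 × 62.3209 = €2382.76.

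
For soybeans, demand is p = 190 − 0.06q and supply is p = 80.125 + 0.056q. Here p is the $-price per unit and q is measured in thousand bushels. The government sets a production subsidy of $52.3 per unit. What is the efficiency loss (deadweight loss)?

Competitive equilibrium: 190 − 0.06q = 80.125 + 0.056q → q* = 947.1983, p* = 133.1681.
The subsidy lowers effective supply by 52.3: p = 27.825 + 0.056q.
New quantity: 190 − 0.06q = 27.825 + 0.056q → q' = 1398.0603.
Overproduction Δq = 1398.0603 − 947.1983 = 450.862; wedge = subsidy = 52.3.
Deadweight loss = ½ × 450.862 × 52.3 = $11790.04 thousand.

$11790.04 thousand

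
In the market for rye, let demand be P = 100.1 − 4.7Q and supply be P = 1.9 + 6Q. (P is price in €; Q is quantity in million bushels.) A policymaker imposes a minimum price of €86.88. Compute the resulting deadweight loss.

Competitive equilibrium: 100.1 − 4.7Q = 1.9 + 6Q → Q* = 9.1776, P* = 56.9654.
At the floor P = 86.88, quantity demanded = (100.1 − 86.88)/4.7 = 2.8128.
Sellers' marginal cost at Q' = 2.8128: 1.9 + 6·2.8128 = 18.7768.
ΔQ = 9.1776 − 2.8128 = 6.3648; wedge = 86.88 − 18.7768 = 68.1032.
Welfare loss = ½ × 6.3648 × 68.1032 = €216.73 million.

€216.73 million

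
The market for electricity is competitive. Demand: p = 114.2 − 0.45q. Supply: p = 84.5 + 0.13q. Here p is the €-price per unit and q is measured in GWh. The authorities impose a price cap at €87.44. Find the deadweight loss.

€237.07

Competitive equilibrium: 114.2 − 0.45q = 84.5 + 0.13q → q* = 51.2069, p* = 91.1569.
At the ceiling p = 87.44, quantity supplied = (87.44 − 84.5)/0.13 = 22.6154.
Willingness to pay at q' = 22.6154: 114.2 − 0.45·22.6154 = 104.0231.
Δq = 51.2069 − 22.6154 = 28.5915; wedge = 104.0231 − 87.44 = 16.5831.
Welfare loss = ½ × 28.5915 × 16.5831 = €237.07.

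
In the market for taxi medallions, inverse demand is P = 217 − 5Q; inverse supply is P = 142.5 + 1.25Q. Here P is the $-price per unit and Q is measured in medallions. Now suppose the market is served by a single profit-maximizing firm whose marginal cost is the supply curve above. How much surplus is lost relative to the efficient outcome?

Competitive equilibrium: 217 − 5Q = 142.5 + 1.25Q → Q* = 11.92, P* = 157.4.
Marginal revenue: MR = 217 − 10Q. Set MR = MC: 217 − 10Q = 142.5 + 1.25Q → Q_m = 6.6222.
Price P_m = 217 − 5·6.6222 = 183.889; MC(Q_m) = 142.5 + 1.25·6.6222 = 150.7778.
Competitive Q* = 11.92, so ΔQ = 5.2978; wedge = 183.889 − 150.7778 = 33.1112.
Welfare loss = ½ × 5.2978 × 33.1112 = $87.71.

$87.71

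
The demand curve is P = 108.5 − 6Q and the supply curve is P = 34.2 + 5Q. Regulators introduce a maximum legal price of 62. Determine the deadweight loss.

Competitive equilibrium: 108.5 − 6Q = 34.2 + 5Q → Q* = 6.7545, P* = 67.9727.
At the ceiling P = 62, quantity supplied = (62 − 34.2)/5 = 5.56.
Willingness to pay at Q' = 5.56: 108.5 − 6·5.56 = 75.14.
ΔQ = 6.7545 − 5.56 = 1.1945; wedge = 75.14 − 62 = 13.14.
Deadweight loss = ½ × 1.1945 × 13.14 = 7.85.

7.85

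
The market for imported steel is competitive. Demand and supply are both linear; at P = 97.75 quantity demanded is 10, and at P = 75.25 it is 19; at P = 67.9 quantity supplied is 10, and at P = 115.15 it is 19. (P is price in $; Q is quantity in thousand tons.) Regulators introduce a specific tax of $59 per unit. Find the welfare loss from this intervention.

Demand slope = (75.25 − 97.75)/(19 − 10) = −2.5, so P = 122.75 − 2.5Q.
Supply slope = (115.15 − 67.9)/(19 − 10) = 5.25, so P = 15.4 + 5.25Q.
Competitive equilibrium: 122.75 − 2.5Q = 15.4 + 5.25Q → Q* = 13.8516, P* = 88.121.
With the tax, the buyer price exceeds the seller price by 59: (122.75 − 2.5Q) − (15.4 + 5.25Q) = 59 → Q' = 6.2387.
ΔQ = 13.8516 − 6.2387 = 7.6129; the wedge equals the tax, 59.
Welfare loss = ½ × 7.6129 × 59 = $224.58 thousand.

$224.58 thousand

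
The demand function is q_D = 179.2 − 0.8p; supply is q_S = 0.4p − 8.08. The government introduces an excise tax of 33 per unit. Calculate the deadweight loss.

In inverse form: demand p = 224 − 1.25q, supply p = 20.2 + 2.5q.
Competitive equilibrium: 224 − 1.25q = 20.2 + 2.5q → q* = 54.3467, p* = 156.0667.
With the tax, the buyer price exceeds the seller price by 33: (224 − 1.25q) − (20.2 + 2.5q) = 33 → q' = 45.5467.
Δq = 54.3467 − 45.5467 = 8.8; the wedge equals the tax, 33.
Welfare loss = ½ × 8.8 × 33 = 145.20.

145.20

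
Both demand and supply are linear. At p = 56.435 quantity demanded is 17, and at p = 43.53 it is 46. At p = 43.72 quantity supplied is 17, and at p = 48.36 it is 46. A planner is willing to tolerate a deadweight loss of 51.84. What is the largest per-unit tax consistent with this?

7.92

Demand slope = (43.53 − 56.435)/(46 − 17) = −0.445, so p = 64 − 0.445q.
Supply slope = (48.36 − 43.72)/(46 − 17) = 0.16, so p = 41 + 0.16q.
Competitive equilibrium: 64 − 0.445q = 41 + 0.16q → q* = 38.0165, p* = 47.0826.
A tax t gives Δq = t/0.605 and wedge t, so DWL = t²/1.21.
t²/1.21 = 51.84 → t² = 62.7264 → t = 7.92.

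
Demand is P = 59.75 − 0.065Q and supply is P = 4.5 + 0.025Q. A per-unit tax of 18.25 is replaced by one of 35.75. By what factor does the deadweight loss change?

3.837

Competitive equilibrium: 59.75 − 0.065Q = 4.5 + 0.025Q → Q* = 613.8889, P* = 19.8472.
For a per-unit tax t: ΔQ = t/0.09, so DWL = ½·t·(t/0.09) = t²/0.18.
At t = 18.25: DWL = 1850.347. At t = 35.75: DWL = 7100.347.
Ratio = (35.75/18.25)² = 3.837.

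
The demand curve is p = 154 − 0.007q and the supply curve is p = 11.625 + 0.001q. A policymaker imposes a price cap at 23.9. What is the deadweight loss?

121964.41

Competitive equilibrium: 154 − 0.007q = 11.625 + 0.001q → q* = 17796.875, p* = 29.4219.
At the ceiling p = 23.9, quantity supplied = (23.9 − 11.625)/0.001 = 12275.
Willingness to pay at q' = 12275: 154 − 0.007·12275 = 68.075.
Δq = 17796.875 − 12275 = 5521.875; wedge = 68.075 − 23.9 = 44.175.
DWL = ½ × 5521.875 × 44.175 = 121964.41.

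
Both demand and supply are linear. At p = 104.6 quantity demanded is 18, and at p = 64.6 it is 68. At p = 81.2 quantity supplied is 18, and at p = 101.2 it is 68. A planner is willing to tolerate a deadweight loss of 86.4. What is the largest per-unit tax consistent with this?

Demand slope = (64.6 − 104.6)/(68 − 18) = −0.8, so p = 119 − 0.8q.
Supply slope = (101.2 − 81.2)/(68 − 18) = 0.4, so p = 74 + 0.4q.
Competitive equilibrium: 119 − 0.8q = 74 + 0.4q → q* = 37.5, p* = 89.
A tax t gives Δq = t/1.2 and wedge t, so DWL = t²/2.4.
t²/2.4 = 86.4 → t² = 207.36 → t = 14.4.

14.4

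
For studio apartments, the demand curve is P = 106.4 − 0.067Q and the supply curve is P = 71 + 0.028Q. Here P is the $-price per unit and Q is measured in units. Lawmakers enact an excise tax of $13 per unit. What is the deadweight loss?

Competitive equilibrium: 106.4 − 0.067Q = 71 + 0.028Q → Q* = 372.6316, P* = 81.4337.
With the tax, the buyer price exceeds the seller price by 13: (106.4 − 0.067Q) − (71 + 0.028Q) = 13 → Q' = 235.7895.
ΔQ = 372.6316 − 235.7895 = 136.8421; the wedge equals the tax, 13.
DWL = ½ × 136.8421 × 13 = $889.47.

$889.47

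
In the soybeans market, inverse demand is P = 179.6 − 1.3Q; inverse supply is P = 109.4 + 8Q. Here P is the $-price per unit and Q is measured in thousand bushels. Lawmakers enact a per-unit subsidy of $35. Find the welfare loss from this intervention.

Competitive equilibrium: 179.6 − 1.3Q = 109.4 + 8Q → Q* = 7.5484, P* = 169.7871.
The subsidy lowers effective supply by 35: P = 74.4 + 8Q.
New quantity: 179.6 − 1.3Q = 74.4 + 8Q → Q' = 11.3118.
Overproduction ΔQ = 11.3118 − 7.5484 = 3.7634; wedge = subsidy = 35.
DWL = ½ × 3.7634 × 35 = $65.86 thousand.

$65.86 thousand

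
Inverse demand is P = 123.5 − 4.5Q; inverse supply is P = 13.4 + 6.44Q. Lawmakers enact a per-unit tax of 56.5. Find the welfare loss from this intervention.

Competitive equilibrium: 123.5 − 4.5Q = 13.4 + 6.44Q → Q* = 10.064, P* = 78.2121.
With the tax, the buyer price exceeds the seller price by 56.5: (123.5 − 4.5Q) − (13.4 + 6.44Q) = 56.5 → Q' = 4.8995.
ΔQ = 10.064 − 4.8995 = 5.1645; the wedge equals the tax, 56.5.
DWL = ½ × 5.1645 × 56.5 = 145.90.

145.90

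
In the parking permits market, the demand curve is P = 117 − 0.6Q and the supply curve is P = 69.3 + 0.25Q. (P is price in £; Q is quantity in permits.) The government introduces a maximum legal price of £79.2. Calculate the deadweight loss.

£115.95

Competitive equilibrium: 117 − 0.6Q = 69.3 + 0.25Q → Q* = 56.1176, P* = 83.3294.
At the ceiling P = 79.2, quantity supplied = (79.2 − 69.3)/0.25 = 39.6.
Willingness to pay at Q' = 39.6: 117 − 0.6·39.6 = 93.24.
ΔQ = 56.1176 − 39.6 = 16.5176; wedge = 93.24 − 79.2 = 14.04.
Welfare loss = ½ × 16.5176 × 14.04 = £115.95.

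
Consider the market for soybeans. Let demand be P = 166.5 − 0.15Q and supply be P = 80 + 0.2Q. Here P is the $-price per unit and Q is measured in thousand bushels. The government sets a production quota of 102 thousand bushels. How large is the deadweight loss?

$3686.63 thousand

Competitive equilibrium: 166.5 − 0.15Q = 80 + 0.2Q → Q* = 247.1429, P* = 129.4286.
At Q = 102: demand price = 166.5 − 0.15·102 = 151.2; supply price = 80 + 0.2·102 = 100.4.
ΔQ = 247.1429 − 102 = 145.1429; wedge = 151.2 − 100.4 = 50.8.
Deadweight loss = ½ × 145.1429 × 50.8 = $3686.63 thousand.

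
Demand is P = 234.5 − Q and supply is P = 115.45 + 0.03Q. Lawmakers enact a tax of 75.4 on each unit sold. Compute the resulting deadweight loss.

2759.79

Competitive equilibrium: 234.5 − Q = 115.45 + 0.03Q → Q* = 115.5825, P* = 118.9175.
With the tax, the buyer price exceeds the seller price by 75.4: (234.5 − Q) − (115.45 + 0.03Q) = 75.4 → Q' = 42.3786.
ΔQ = 115.5825 − 42.3786 = 73.2039; the wedge equals the tax, 75.4.
DWL = ½ × 73.2039 × 75.4 = 2759.79.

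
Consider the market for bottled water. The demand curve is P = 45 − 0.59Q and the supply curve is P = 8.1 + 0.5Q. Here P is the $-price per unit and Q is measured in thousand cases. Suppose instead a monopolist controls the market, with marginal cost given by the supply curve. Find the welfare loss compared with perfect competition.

Competitive equilibrium: 45 − 0.59Q = 8.1 + 0.5Q → Q* = 33.8532, P* = 25.0266.
Marginal revenue: MR = 45 − 1.18Q. Set MR = MC: 45 − 1.18Q = 8.1 + 0.5Q → Q_m = 21.9643.
Price P_m = 45 − 0.59·21.9643 = 32.0411; MC(Q_m) = 8.1 + 0.5·21.9643 = 19.0822.
Competitive Q* = 33.8532, so ΔQ = 11.8889; wedge = 32.0411 − 19.0822 = 12.9589.
The triangle = ½ × 11.8889 × 12.9589 = $77.03 thousand.

$77.03 thousand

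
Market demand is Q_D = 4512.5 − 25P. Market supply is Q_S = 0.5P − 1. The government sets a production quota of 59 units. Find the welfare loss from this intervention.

In inverse form: demand P = 180.5 − 0.04Q, supply P = 2 + 2Q.
Competitive equilibrium: 180.5 − 0.04Q = 2 + 2Q → Q* = 87.5, P* = 177.
At Q = 59: demand price = 180.5 − 0.04·59 = 178.14; supply price = 2 + 2·59 = 120.
ΔQ = 87.5 − 59 = 28.5; wedge = 178.14 − 120 = 58.14.
Deadweight loss = ½ × 28.5 × 58.14 = 828.495.

828.495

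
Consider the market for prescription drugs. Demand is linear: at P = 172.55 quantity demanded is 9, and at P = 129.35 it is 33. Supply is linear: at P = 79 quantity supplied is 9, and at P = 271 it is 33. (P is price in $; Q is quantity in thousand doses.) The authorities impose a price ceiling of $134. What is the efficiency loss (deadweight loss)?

$34.96 thousand

Demand slope = (129.35 − 172.55)/(33 − 9) = −1.8, so P = 188.75 − 1.8Q.
Supply slope = (271 − 79)/(33 − 9) = 8, so P = 7 + 8Q.
Competitive equilibrium: 188.75 − 1.8Q = 7 + 8Q → Q* = 18.5459, P* = 155.3673.
At the ceiling P = 134, quantity supplied = (134 − 7)/8 = 15.875.
Willingness to pay at Q' = 15.875: 188.75 − 1.8·15.875 = 160.175.
ΔQ = 18.5459 − 15.875 = 2.6709; wedge = 160.175 − 134 = 26.175.
Deadweight loss = ½ × 2.6709 × 26.175 = $34.96 thousand.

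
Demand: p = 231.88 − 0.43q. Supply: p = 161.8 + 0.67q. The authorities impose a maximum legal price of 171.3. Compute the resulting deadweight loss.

1349.27

Competitive equilibrium: 231.88 − 0.43q = 161.8 + 0.67q → q* = 63.7091, p* = 204.4851.
At the ceiling p = 171.3, quantity supplied = (171.3 − 161.8)/0.67 = 14.1791.
Willingness to pay at q' = 14.1791: 231.88 − 0.43·14.1791 = 225.783.
Δq = 63.7091 − 14.1791 = 49.53; wedge = 225.783 − 171.3 = 54.483.
The triangle = ½ × 49.53 × 54.483 = 1349.27.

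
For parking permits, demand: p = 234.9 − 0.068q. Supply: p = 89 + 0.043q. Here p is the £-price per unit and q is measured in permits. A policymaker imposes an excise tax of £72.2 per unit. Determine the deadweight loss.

Competitive equilibrium: 234.9 − 0.068q = 89 + 0.043q → q* = 1314.4144, p* = 145.5198.
With the tax, the buyer price exceeds the seller price by 72.2: (234.9 − 0.068q) − (89 + 0.043q) = 72.2 → q' = 663.964.
Δq = 1314.4144 − 663.964 = 650.4504; the wedge equals the tax, 72.2.
Welfare loss = ½ × 650.4504 × 72.2 = £23481.26.

£23481.26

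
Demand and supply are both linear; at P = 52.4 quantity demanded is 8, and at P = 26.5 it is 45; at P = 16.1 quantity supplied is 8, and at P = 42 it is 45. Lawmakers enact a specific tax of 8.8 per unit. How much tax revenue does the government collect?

Demand slope = (26.5 − 52.4)/(45 − 8) = −0.7, so P = 58 − 0.7Q.
Supply slope = (42 − 16.1)/(45 − 8) = 0.7, so P = 10.5 + 0.7Q.
Competitive equilibrium: 58 − 0.7Q = 10.5 + 0.7Q → Q* = 33.9286, P* = 34.25.
With the tax, the buyer price exceeds the seller price by 8.8: (58 − 0.7Q) − (10.5 + 0.7Q) = 8.8 → Q' = 27.6429.
Tax revenue = 8.8 × 27.6429 = 243.26.

243.26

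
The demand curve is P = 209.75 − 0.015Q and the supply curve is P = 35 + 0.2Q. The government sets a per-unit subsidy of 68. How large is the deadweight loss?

10753.49

Competitive equilibrium: 209.75 − 0.015Q = 35 + 0.2Q → Q* = 812.7907, P* = 197.5581.
The subsidy lowers effective supply by 68: P = 0.2Q − 33.
New quantity: 209.75 − 0.015Q = 0.2Q − 33 → Q' = 1129.0698.
Overproduction ΔQ = 1129.0698 − 812.7907 = 316.2791; wedge = subsidy = 68.
The triangle = ½ × 316.2791 × 68 = 10753.49.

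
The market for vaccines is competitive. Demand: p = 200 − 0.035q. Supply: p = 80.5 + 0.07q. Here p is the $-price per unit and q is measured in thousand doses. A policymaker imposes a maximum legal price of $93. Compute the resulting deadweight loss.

Competitive equilibrium: 200 − 0.035q = 80.5 + 0.07q → q* = 1138.0952, p* = 160.1667.
At the ceiling p = 93, quantity supplied = (93 − 80.5)/0.07 = 178.5714.
Willingness to pay at q' = 178.5714: 200 − 0.035·178.5714 = 193.75.
Δq = 1138.0952 − 178.5714 = 959.5238; wedge = 193.75 − 93 = 100.75.
Deadweight loss = ½ × 959.5238 × 100.75 = $48336.01 thousand.

$48336.01 thousand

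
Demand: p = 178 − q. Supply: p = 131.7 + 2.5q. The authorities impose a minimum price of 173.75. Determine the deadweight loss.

Competitive equilibrium: 178 − q = 131.7 + 2.5q → q* = 13.2286, p* = 164.7714.
At the floor p = 173.75, quantity demanded = (178 − 173.75)/1 = 4.25.
Sellers' marginal cost at q' = 4.25: 131.7 + 2.5·4.25 = 142.325.
Δq = 13.2286 − 4.25 = 8.9786; wedge = 173.75 − 142.325 = 31.425.
Welfare loss = ½ × 8.9786 × 31.425 = 141.08.

141.08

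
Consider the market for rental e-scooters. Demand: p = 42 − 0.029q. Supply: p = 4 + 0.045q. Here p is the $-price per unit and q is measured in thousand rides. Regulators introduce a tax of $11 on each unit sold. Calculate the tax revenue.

$4013.51 thousand

Competitive equilibrium: 42 − 0.029q = 4 + 0.045q → q* = 513.5135, p* = 27.1081.
With the tax, the buyer price exceeds the seller price by 11: (42 − 0.029q) − (4 + 0.045q) = 11 → q' = 364.8649.
Tax revenue = 11 × 364.8649 = $4013.51 thousand.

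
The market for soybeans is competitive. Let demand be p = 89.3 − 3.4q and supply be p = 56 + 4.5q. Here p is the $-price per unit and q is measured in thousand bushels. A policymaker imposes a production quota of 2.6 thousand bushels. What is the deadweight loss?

Competitive equilibrium: 89.3 − 3.4q = 56 + 4.5q → q* = 4.2152, p* = 74.9684.
At q = 2.6: demand price = 89.3 − 3.4·2.6 = 80.46; supply price = 56 + 4.5·2.6 = 67.7.
Δq = 4.2152 − 2.6 = 1.6152; wedge = 80.46 − 67.7 = 12.76.
DWL = ½ × 1.6152 × 12.76 = $10.30 thousand.

$10.30 thousand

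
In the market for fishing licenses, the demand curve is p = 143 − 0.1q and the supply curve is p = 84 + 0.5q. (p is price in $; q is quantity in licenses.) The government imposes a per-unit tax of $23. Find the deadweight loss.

$440.83

Competitive equilibrium: 143 − 0.1q = 84 + 0.5q → q* = 98.3333, p* = 133.1667.
With the tax, the buyer price exceeds the seller price by 23: (143 − 0.1q) − (84 + 0.5q) = 23 → q' = 60.
Δq = 98.3333 − 60 = 38.3333; the wedge equals the tax, 23.
Deadweight loss = ½ × 38.3333 × 23 = $440.83.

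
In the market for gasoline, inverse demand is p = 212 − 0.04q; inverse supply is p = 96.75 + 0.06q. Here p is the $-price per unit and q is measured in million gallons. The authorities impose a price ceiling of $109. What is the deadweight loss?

$44966.81 million

Competitive equilibrium: 212 − 0.04q = 96.75 + 0.06q → q* = 1152.5, p* = 165.9.
At the ceiling p = 109, quantity supplied = (109 − 96.75)/0.06 = 204.166667.
Willingness to pay at q' = 204.166667: 212 − 0.04·204.166667 = 203.833333.
Δq = 1152.5 − 204.166667 = 948.333333; wedge = 203.833333 − 109 = 94.833333.
The triangle = ½ × 948.333333 × 94.833333 = $44966.81 million.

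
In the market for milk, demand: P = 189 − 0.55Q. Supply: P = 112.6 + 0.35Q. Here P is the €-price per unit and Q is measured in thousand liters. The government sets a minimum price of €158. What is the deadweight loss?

€366.16 thousand

Competitive equilibrium: 189 − 0.55Q = 112.6 + 0.35Q → Q* = 84.8889, P* = 142.3111.
At the floor P = 158, quantity demanded = (189 − 158)/0.55 = 56.3636.
Sellers' marginal cost at Q' = 56.3636: 112.6 + 0.35·56.3636 = 132.3273.
ΔQ = 84.8889 − 56.3636 = 28.5253; wedge = 158 − 132.3273 = 25.6727.
DWL = ½ × 28.5253 × 25.6727 = €366.16 thousand.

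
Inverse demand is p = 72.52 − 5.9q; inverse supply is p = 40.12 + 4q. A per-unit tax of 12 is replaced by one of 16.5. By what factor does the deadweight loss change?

1.891

Competitive equilibrium: 72.52 − 5.9q = 40.12 + 4q → q* = 3.2727, p* = 53.2109.
For a per-unit tax t: Δq = t/9.9, so DWL = ½·t·(t/9.9) = t²/19.8.
At t = 12: DWL = 7.273. At t = 16.5: DWL = 13.75.
Ratio = (16.5/12)² = 1.891.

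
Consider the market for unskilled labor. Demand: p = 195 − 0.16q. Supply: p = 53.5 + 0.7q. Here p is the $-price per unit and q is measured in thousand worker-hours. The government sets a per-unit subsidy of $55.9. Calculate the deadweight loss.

Competitive equilibrium: 195 − 0.16q = 53.5 + 0.7q → q* = 164.5349, p* = 168.6744.
The subsidy lowers effective supply by 55.9: p = 0.7q − 2.4.
New quantity: 195 − 0.16q = 0.7q − 2.4 → q' = 229.5349.
Overproduction Δq = 229.5349 − 164.5349 = 65; wedge = subsidy = 55.9.
DWL = ½ × 65 × 55.9 = $1816.75 thousand.

$1816.75 thousand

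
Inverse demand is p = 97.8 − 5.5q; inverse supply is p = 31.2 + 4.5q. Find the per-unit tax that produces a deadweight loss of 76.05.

Competitive equilibrium: 97.8 − 5.5q = 31.2 + 4.5q → q* = 6.66, p* = 61.17.
A tax t gives Δq = t/10 and wedge t, so DWL = t²/20.
t²/20 = 76.05 → t² = 1521 → t = 39.

39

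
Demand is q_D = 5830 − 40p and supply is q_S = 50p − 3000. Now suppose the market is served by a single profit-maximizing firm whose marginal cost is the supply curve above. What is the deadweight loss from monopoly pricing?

In inverse form: demand p = 145.75 − 0.025q, supply p = 60 + 0.02q.
Competitive equilibrium: 145.75 − 0.025q = 60 + 0.02q → q* = 1905.5556, p* = 98.1111.
Marginal revenue: MR = 145.75 − 0.05q. Set MR = MC: 145.75 − 0.05q = 60 + 0.02q → q_m = 1225.
Price p_m = 145.75 − 0.025·1225 = 115.125; MC(q_m) = 60 + 0.02·1225 = 84.5.
Competitive q* = 1905.5556, so Δq = 680.5556; wedge = 115.125 − 84.5 = 30.625.
Deadweight loss = ½ × 680.5556 × 30.625 = 10421.01.

10421.01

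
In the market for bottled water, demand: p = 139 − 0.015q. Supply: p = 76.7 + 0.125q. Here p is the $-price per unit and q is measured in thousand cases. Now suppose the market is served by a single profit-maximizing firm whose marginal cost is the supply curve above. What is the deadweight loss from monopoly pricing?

$129.82 thousand

Competitive equilibrium: 139 − 0.015q = 76.7 + 0.125q → q* = 445, p* = 132.325.
Marginal revenue: MR = 139 − 0.03q. Set MR = MC: 139 − 0.03q = 76.7 + 0.125q → q_m = 401.9355.
Price p_m = 139 − 0.015·401.9355 = 132.971; MC(q_m) = 76.7 + 0.125·401.9355 = 126.9419.
Competitive q* = 445, so Δq = 43.0645; wedge = 132.971 − 126.9419 = 6.0291.
Deadweight loss = ½ × 43.0645 × 6.0291 = $129.82 thousand.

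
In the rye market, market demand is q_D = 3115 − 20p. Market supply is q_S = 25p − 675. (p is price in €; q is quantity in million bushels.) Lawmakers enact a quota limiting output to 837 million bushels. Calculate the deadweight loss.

€15853.87 million

In inverse form: demand p = 155.75 − 0.05q, supply p = 27 + 0.04q.
Competitive equilibrium: 155.75 − 0.05q = 27 + 0.04q → q* = 1430.5556, p* = 84.2222.
At q = 837: demand price = 155.75 − 0.05·837 = 113.9; supply price = 27 + 0.04·837 = 60.48.
Δq = 1430.5556 − 837 = 593.5556; wedge = 113.9 − 60.48 = 53.42.
Welfare loss = ½ × 593.5556 × 53.42 = €15853.87 million.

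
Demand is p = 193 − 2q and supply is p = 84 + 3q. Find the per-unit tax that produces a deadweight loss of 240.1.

49

Competitive equilibrium: 193 − 2q = 84 + 3q → q* = 21.8, p* = 149.4.
A tax t gives Δq = t/5 and wedge t, so DWL = t²/10.
t²/10 = 240.1 → t² = 2401 → t = 49.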